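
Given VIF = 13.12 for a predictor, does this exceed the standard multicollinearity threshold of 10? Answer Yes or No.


Compare VIF = 13.12 to the threshold of 10.
13.12 >= 10, so the answer is Yes.

Yes


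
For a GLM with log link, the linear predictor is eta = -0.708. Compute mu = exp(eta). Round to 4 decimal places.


The inverse log link gives:
mu = exp(-0.708) = 0.4926.

0.4926


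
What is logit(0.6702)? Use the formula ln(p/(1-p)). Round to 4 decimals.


1 - p = 0.3298.
p/(1-p) = 2.0321.
logit = ln(2.0321) = 0.7091.

0.7091


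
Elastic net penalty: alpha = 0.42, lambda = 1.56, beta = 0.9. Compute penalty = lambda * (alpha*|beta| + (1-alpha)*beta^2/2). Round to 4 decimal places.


Compute:
L1 = 0.42 * 0.9 = 0.3780.
L2 = 0.58 * 0.9^2 / 2 = 0.2349.
Penalty = 1.56 * (0.3780 + 0.2349) = 0.9561.

0.9561


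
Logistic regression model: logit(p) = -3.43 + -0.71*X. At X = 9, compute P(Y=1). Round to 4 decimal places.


z = -3.43 + -0.71 * 9 = -9.8200.
Sigmoid: P = 1 / (1 + exp(9.8200)) = 0.0001.

0.0001


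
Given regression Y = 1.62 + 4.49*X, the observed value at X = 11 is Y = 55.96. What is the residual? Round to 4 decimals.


Fitted value at X = 11 is yhat = 1.62 + 4.49*11 = 51.0100.
Residual = 55.96 - 51.0100 = 4.9500.

4.9500


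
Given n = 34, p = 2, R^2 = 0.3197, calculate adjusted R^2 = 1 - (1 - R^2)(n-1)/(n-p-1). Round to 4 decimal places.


Plug in: Adj R^2 = 1 - (1 - 0.3197) * 33/31.
= 1 - 0.6803 * 33/31
= 1 - 22.4499 / 31
= 1 - 0.7242 = 0.2758.

0.2758


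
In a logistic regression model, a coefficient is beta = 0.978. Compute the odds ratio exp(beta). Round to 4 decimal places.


Odds ratio = exp(beta) = exp(0.978).
= 2.6591.

2.6591


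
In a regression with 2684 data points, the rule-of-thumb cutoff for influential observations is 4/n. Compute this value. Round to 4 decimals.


Cook's distance cutoff = 4/n = 4/2684.
= 0.0015.

0.0015


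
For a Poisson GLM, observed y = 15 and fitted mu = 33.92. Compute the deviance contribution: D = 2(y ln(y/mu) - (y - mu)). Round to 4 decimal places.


Compute y*ln(y/mu) = 15*ln(15/33.92) = 15*-0.815955 = -12.239325.
y - mu = -18.92.
D = 2*(-12.239325 - (-18.92)) = 13.361350, which rounds to 13.3614.

13.3614


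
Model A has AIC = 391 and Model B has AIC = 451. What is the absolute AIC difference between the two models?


Compute |391 - 451| = 60.
Model A has the smaller AIC.

60


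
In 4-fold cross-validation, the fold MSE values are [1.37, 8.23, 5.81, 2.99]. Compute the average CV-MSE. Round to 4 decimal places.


Total MSE across folds = 18.4000.
CV-MSE = 18.4000/4 = 4.6000.

4.6000


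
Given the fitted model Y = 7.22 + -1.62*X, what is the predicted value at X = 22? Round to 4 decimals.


Substitute X = 22 into the equation:
Y = 7.22 + -1.62 * 22 = 7.22 + -35.6400 = -28.4200.

-28.4200


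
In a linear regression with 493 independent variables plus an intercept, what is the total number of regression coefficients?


Total coefficients = number of predictors + 1 (for the intercept).
= 493 + 1 = 494.

494


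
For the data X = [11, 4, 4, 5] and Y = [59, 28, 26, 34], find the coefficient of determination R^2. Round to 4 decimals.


Fit the OLS line: b0 = 9.7500, b1 = 4.5000.
SSres = 6.2500.
SStot = 694.7500.
R^2 = 1 - 6.2500/694.7500 = 0.9910.

0.9910


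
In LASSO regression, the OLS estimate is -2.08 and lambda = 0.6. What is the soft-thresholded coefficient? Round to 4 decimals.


Check: |-2.08| = 2.08 vs lambda = 0.6.
Since |beta| > lambda, coefficient = sign(beta)*(|beta| - lambda) = -1.4800.
Soft-thresholded coefficient = -1.4800.

-1.4800


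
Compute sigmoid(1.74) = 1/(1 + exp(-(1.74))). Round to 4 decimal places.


exp(-1.7400) = 0.1755.
1 + exp(-z) = 1.1755.
sigmoid = 1/1.1755 = 0.8507.

0.8507


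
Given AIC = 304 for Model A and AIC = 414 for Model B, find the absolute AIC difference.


Compute |304 - 414| = 110.
Model A has the smaller AIC.

110


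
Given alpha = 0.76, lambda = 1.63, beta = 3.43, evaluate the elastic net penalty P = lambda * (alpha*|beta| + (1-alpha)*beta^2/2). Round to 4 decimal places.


L1 component = 0.76 * |3.43| = 2.6068.
L2 component = 0.24 * 3.43^2 / 2 = 1.4118.
Penalty = 1.63 * (2.6068 + 1.4118) = 1.63 * 4.0186 = 6.5503.

6.5503


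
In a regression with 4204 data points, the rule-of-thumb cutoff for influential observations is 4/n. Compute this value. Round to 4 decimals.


Cook's distance cutoff = 4/n = 4/4204.
= 0.0010.

0.0010


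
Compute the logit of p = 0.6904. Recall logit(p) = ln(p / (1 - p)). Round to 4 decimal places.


1 - p = 0.3096.
p/(1-p) = 2.2300.
logit = ln(2.2300) = 0.8020.

0.8020


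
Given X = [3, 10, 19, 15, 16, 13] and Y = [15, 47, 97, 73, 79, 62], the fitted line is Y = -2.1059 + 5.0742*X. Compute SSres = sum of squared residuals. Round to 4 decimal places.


Predicted values from Y = -2.1059 + 5.0742*X.
Residuals: [1.8833, -1.6361, 2.6961, -1.0071, -0.0813, -1.8587].
SSres = 17.9682.

17.9682


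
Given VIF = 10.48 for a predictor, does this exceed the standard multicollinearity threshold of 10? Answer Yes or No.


Compare VIF = 10.48 to the threshold of 10.
10.48 >= 10, so the answer is Yes.

Yes


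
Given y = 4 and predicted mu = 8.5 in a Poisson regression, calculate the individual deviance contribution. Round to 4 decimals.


y/mu = 4/8.5 = 0.470588 (approx.), and ln(4/8.5) = -0.753772.
y * ln(y/mu) = 4 * -0.753772 = -3.015088.
y - mu = -4.5.
D = 2 * (-3.015088 - -4.5) = 2.969824, which rounds to 2.9698.

2.9698


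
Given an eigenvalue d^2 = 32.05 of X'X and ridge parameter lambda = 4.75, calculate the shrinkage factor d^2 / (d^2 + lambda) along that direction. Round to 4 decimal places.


Compute the denominator: 32.05 + 4.75 = 36.8000.
Shrinkage factor = 32.05 / 36.8000 = 0.8709.

0.8709


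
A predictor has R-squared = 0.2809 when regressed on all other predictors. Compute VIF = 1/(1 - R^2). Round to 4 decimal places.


Denominator: 1 - 0.2809 = 0.7191.
VIF = 1 / 0.7191 = 1.3906.

1.3906


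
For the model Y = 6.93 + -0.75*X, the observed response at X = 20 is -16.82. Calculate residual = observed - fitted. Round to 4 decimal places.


Compute yhat = 6.93 + (-0.75)(20) = -8.0700.
Residual = actual - predicted = -16.82 - -8.0700 = -8.7500.

-8.7500


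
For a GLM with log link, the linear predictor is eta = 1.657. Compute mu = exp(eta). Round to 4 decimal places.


Apply the inverse link:
mu = e^1.657 = 5.2436.

5.2436


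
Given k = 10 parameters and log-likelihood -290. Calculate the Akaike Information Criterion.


Compute:
2k = 2*10 = 20.
-2*loglik = -2*(-290) = 580.
AIC = 20 + 580 = 600.

600


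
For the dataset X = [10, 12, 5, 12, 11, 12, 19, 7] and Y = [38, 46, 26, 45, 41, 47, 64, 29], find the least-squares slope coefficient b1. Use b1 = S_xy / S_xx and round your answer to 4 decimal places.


First compute the means: xbar = 11.0000, ybar = 42.0000.
Then S_xx = sum((xi - xbar)^2) = 120.0000.
S_xy = sum((xi - xbar)(yi - ybar)) = 340.0000.
b1 = S_xy / S_xx = 340.0000 / 120.0000 = 2.8333.

2.8333


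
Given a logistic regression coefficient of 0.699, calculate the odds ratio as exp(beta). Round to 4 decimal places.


exp(0.699) = 2.0117.
So the odds ratio is 2.0117.

2.0117


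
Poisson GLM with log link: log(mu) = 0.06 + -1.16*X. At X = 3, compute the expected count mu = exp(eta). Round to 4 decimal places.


Compute eta = 0.06 + -1.16 * 3 = -3.4200.
Apply inverse link: mu = e^-3.4200 = 0.0327.

0.0327


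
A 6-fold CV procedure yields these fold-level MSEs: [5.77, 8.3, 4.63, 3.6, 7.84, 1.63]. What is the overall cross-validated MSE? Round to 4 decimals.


Add all fold MSEs: 31.7700.
Divide by k = 6: 31.7700/6 = 5.2950.

5.2950


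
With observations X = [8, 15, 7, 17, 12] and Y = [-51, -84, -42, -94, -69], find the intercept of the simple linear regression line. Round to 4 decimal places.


The slope is b1 = -5.0267.
Sample means are xbar = 11.8000 and ybar = -68.0000.
Intercept: b0 = -68.0000 - (-5.0267)(11.8000) = -8.6845.

-8.6845


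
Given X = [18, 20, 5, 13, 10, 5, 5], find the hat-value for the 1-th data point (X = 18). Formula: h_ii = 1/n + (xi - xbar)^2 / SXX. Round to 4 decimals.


Mean of X: xbar = 10.8571.
SXX = 242.8571.
For X = 18: h = 1/7 + (18 - 10.8571)^2/242.8571 = 0.3529.

0.3529


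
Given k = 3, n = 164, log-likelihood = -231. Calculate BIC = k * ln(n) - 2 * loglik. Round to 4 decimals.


k * ln(n) = 3 * ln(164) = 3 * 5.099866 = 15.299598.
-2 * loglik = -2 * (-231) = 462.
BIC = 15.299598 + 462 = 477.299598, which rounds to 477.2996.

477.2996


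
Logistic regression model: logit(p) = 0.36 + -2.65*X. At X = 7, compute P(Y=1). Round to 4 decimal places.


Compute z = 0.36 + (-2.65)(7) = -18.1900.
exp(-z) = 79399291.2615.
P = 1/(1 + 79399291.2615) = 0.0000.

0.0000


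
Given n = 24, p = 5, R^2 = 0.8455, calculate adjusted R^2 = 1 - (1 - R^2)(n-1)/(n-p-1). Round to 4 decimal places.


Adjusted R^2 = 1 - (1 - R^2) * (n-1)/(n-p-1).
(1 - R^2) = 0.1545.
(n-1)/(n-p-1) = 23/18.
(1 - R^2) * (n-1) = 0.1545 * 23 = 3.5535.
Divide by (n-p-1): 3.5535 / 18 = 0.1974.
Adj R^2 = 1 - 0.1974 = 0.8026.

0.8026


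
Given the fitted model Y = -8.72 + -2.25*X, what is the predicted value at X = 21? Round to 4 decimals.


Substitute X = 21 into the equation:
Y = -8.72 + -2.25 * 21 = -8.72 + -47.2500 = -55.9700.

-55.9700


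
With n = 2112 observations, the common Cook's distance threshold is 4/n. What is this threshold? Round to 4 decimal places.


The threshold is 4/n.
4/2112 = 0.0019.

0.0019


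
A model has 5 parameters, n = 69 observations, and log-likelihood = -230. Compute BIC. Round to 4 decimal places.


Compute k*ln(n) = 5*ln(69) = 5*4.234107 = 21.170535.
Then -2*loglik = 460.
BIC = 21.170535 + 460 = 481.170535, which rounds to 481.1705.

481.1705


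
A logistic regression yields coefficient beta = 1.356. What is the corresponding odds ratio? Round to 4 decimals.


The odds ratio is computed as:
OR = e^(1.356) = 3.8806.

3.8806


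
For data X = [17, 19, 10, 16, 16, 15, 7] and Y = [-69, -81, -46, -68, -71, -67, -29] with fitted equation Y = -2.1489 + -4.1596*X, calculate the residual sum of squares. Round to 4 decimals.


Compute predicted values, then residuals = yi - yhat_i.
Residuals: [3.8621, 0.1813, -2.2551, 0.7025, -2.2975, -2.4571, 2.2661].
SSres = sum(residual^2) = 36.9787.

36.9787


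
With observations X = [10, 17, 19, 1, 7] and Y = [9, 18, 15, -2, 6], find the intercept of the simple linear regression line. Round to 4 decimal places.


Compute b1 = 1.0341 from the OLS formula.
With xbar = 10.8000 and ybar = 9.2000, the intercept is:
b0 = 9.2000 - 1.0341 * 10.8000 = -1.9686.

-1.9686


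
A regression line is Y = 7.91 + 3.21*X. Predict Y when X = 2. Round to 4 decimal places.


Plug X = 2 into Y = 7.91 + 3.21*X:
Y = 7.91 + 6.4200 = 14.3300.

14.3300


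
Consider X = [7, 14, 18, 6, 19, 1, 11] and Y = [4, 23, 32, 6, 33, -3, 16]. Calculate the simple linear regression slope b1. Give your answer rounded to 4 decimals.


Calculate xbar = 10.8571, ybar = 15.8571.
S_xx = 262.8571, S_xy = 556.8571.
Using b1 = S_xy / S_xx = 556.8571 / 262.8571, we get b1 = 2.1185.

2.1185


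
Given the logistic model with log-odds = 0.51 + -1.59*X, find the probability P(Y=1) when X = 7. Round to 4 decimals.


z = 0.51 + -1.59 * 7 = -10.6200.
Sigmoid: P = 1 / (1 + exp(10.6200)) = 0.0000.

0.0000


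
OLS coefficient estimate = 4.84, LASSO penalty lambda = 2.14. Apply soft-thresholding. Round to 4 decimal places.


Absolute value: |4.84| = 4.84.
Compare to lambda = 2.14.
Since |beta| > lambda, coefficient = sign(beta)*(|beta| - lambda) = 2.7000.

2.7000


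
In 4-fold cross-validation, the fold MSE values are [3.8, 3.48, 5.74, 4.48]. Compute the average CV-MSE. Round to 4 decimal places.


Add all fold MSEs: 17.5000.
Divide by k = 4: 17.5000/4 = 4.3750.

4.3750


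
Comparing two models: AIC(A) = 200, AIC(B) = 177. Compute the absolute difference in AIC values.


|AIC_A - AIC_B| = |200 - 177| = 23.
Model B is preferred (lower AIC).

23


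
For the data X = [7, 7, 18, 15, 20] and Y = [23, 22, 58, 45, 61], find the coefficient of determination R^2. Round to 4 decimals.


Fit the OLS line: b0 = 1.0791, b1 = 3.0389.
SSres = 8.9745.
SStot = 1386.8000.
R^2 = 1 - 8.9745/1386.8000 = 0.9935.

0.9935


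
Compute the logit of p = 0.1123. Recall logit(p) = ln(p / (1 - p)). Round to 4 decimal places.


The odds are p/(1-p) = 0.1123 / 0.8877 = 0.1265.
logit(p) = ln(0.1265) = -2.0675.

-2.0675


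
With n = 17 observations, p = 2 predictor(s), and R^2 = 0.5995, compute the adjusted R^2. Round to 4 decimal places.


Adjusted R^2 = 1 - (1 - R^2) * (n-1)/(n-p-1).
(1 - R^2) = 0.4005.
(n-1)/(n-p-1) = 16/14.
(1 - R^2) * (n-1) = 0.4005 * 16 = 6.4080.
Divide by (n-p-1): 6.4080 / 14 = 0.4577.
Adj R^2 = 1 - 0.4577 = 0.5423.

0.5423


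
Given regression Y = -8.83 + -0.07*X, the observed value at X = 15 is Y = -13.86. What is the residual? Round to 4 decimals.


Compute yhat = -8.83 + (-0.07)(15) = -9.8800.
Residual = actual - predicted = -13.86 - -9.8800 = -3.9800.

-3.9800


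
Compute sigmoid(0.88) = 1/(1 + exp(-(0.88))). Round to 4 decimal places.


Compute exp(-0.8800) = 0.4148.
Sigmoid = 1 / (1 + 0.4148) = 1 / 1.4148 = 0.7068.

0.7068


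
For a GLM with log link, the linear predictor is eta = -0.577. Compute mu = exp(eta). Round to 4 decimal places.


Apply the inverse link:
mu = e^-0.577 = 0.5616.

0.5616


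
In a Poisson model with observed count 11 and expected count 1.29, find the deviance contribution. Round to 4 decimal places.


Compute y*ln(y/mu) = 11*ln(11/1.29) = 11*2.143253 = 23.575783.
y - mu = 9.71.
D = 2*(23.575783 - (9.71)) = 27.731566, which rounds to 27.7316.

27.7316


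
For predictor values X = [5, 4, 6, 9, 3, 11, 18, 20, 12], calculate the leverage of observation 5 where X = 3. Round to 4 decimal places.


n = 9, xbar = 9.7778.
SXX = sum((xi - xbar)^2) = 295.5556.
h = 1/9 + (3 - 9.7778)^2 / 295.5556 = 0.2665.

0.2665


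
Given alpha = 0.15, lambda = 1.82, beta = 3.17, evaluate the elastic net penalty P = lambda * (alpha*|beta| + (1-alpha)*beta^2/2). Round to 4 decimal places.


alpha * |beta| = 0.15 * 3.17 = 0.4755.
(1-alpha) * beta^2/2 = 0.85 * 10.0489/2 = 4.2708.
Total = 1.82 * (0.4755 + 4.2708) = 8.6382.

8.6382


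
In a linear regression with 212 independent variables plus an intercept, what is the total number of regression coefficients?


Total coefficients = number of predictors + 1 (for the intercept).
= 212 + 1 = 213.

213


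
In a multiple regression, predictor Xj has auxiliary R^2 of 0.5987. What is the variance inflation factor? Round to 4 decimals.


Using VIF = 1/(1 - R^2_j):
1 - 0.5987 = 0.4013.
VIF = 2.4919.

2.4919


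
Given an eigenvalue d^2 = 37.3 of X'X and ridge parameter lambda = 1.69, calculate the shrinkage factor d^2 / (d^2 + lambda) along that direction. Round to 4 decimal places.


Compute the denominator: 37.3 + 1.69 = 38.9900.
Shrinkage factor = 37.3 / 38.9900 = 0.9567.

0.9567


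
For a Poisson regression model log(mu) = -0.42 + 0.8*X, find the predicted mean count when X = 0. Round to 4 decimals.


eta = -0.42 + 0.8 * 0 = -0.4200.
mu = exp(-0.4200) = 0.6570.

0.6570


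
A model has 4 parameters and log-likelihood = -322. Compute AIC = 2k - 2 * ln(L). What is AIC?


AIC = 2*4 - 2*(-322).
= 8 + 644 = 652.

652


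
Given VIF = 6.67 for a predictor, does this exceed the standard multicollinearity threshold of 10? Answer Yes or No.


Compare VIF = 6.67 to the threshold of 10.
6.67 < 10, so the answer is No.

No


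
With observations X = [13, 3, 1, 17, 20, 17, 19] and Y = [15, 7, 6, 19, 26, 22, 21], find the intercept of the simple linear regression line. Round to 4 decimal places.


Compute b1 = 0.9604 from the OLS formula.
With xbar = 12.8571 and ybar = 16.5714, the intercept is:
b0 = 16.5714 - 0.9604 * 12.8571 = 4.2233.

4.2233


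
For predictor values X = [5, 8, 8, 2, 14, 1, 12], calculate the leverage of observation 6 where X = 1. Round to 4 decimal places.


Compute xbar = 7.1429 with n = 7 observations.
SXX = 140.8571.
Leverage = 1/7 + (1 - 7.1429)^2/140.8571 = 0.4108.

0.4108


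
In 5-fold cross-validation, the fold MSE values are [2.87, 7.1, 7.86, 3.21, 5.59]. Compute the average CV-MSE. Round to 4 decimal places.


Sum of fold MSEs = 26.6300.
Average = 26.6300 / 5 = 5.3260.

5.3260


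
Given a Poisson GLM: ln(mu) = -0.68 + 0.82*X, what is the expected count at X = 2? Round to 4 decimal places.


eta = -0.68 + 0.82 * 2 = 0.9600.
mu = exp(0.9600) = 2.6117.

2.6117


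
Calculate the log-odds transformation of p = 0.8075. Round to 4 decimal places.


Compute the odds: 0.8075/0.1925 = 4.1948.
Take the natural log: ln(4.1948) = 1.4338.

1.4338


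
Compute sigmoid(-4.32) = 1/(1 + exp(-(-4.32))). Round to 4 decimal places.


exp(4.3200) = 75.1886.
1 + exp(-z) = 76.1886.
sigmoid = 1/76.1886 = 0.0131.

0.0131


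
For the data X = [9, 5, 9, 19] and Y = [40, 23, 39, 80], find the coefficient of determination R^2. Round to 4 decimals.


The fitted line is Y = 2.8131 + 4.0654*X.
SSres = 0.5421, SStot = 1769.0000.
R^2 = 1 - SSres/SStot = 0.9997.

0.9997


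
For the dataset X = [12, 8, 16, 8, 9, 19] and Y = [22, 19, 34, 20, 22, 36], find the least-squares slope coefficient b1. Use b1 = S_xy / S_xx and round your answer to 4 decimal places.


Calculate xbar = 12.0000, ybar = 25.5000.
S_xx = 106.0000, S_xy = 166.0000.
Using b1 = S_xy / S_xx = 166.0000 / 106.0000, we get b1 = 1.5660.

1.5660


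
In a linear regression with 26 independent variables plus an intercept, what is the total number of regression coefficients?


Total coefficients = number of predictors + 1 (for the intercept).
= 26 + 1 = 27.

27


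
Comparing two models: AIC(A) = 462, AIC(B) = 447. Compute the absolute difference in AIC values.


|AIC_A - AIC_B| = |462 - 447| = 15.
Model B is preferred (lower AIC).

15


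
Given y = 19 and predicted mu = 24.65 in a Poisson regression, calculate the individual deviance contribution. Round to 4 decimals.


y/mu = 19/24.65 = 0.770791 (approx.), and ln(19/24.65) = -0.260338.
y * ln(y/mu) = 19 * -0.260338 = -4.946422.
y - mu = -5.65.
D = 2 * (-4.946422 - -5.65) = 1.407156, which rounds to 1.4072.

1.4072


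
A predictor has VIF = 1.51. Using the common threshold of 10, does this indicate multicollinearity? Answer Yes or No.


The threshold is 10.
VIF = 1.51 is < 10.
Multicollinearity indication: No.

No


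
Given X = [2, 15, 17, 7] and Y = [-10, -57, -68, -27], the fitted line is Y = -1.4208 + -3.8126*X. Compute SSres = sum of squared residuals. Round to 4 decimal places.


For each point, residual = actual - predicted.
Residuals: [-0.9540, 1.6098, -1.7650, 1.1090].
Sum of squared residuals = 7.8467.

7.8467


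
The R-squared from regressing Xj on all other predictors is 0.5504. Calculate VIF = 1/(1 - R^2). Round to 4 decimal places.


VIF = 1 / (1 - 0.5504).
= 1 / 0.4496 = 2.2242.

2.2242


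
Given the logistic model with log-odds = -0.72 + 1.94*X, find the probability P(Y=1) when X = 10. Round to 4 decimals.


Compute z = -0.72 + (1.94)(10) = 18.6800.
exp(-z) = 0.0000.
P = 1/(1 + 0.0000) = 1.0000.

1.0000


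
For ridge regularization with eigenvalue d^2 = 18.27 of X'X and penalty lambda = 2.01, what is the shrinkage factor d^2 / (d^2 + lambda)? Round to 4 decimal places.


Compute the denominator: 18.27 + 2.01 = 20.2800.
Shrinkage factor = 18.27 / 20.2800 = 0.9009.

0.9009


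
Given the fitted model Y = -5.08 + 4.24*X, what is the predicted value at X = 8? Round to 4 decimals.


Predicted value:
Y = -5.08 + (4.24)(8) = -5.08 + 33.9200 = 28.8400.

28.8400


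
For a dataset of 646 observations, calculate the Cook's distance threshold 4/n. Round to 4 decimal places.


Cook's distance cutoff = 4/n = 4/646.
= 0.0062.

0.0062


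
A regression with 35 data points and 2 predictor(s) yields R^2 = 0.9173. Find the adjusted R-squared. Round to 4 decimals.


Using the formula:
(1 - 0.9173) = 0.0827.
Multiply by 34/32: 0.0827 * 34 = 2.8118, then 2.8118 / 32 = 0.0879.
Adj R^2 = 1 - 0.0879 = 0.9121.

0.9121


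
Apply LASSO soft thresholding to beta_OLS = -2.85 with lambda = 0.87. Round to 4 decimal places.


Absolute value: |-2.85| = 2.85.
Compare to lambda = 0.87.
Since |beta| > lambda, coefficient = sign(beta)*(|beta| - lambda) = -1.9800.

-1.9800


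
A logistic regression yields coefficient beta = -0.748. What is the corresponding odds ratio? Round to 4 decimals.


The odds ratio is computed as:
OR = e^(-0.748) = 0.4733.

0.4733


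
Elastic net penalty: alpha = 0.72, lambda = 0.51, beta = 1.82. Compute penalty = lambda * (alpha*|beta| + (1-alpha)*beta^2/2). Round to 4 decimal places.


Compute:
L1 = 0.72 * 1.82 = 1.3104.
L2 = 0.28 * 1.82^2 / 2 = 0.4637.
Penalty = 0.51 * (1.3104 + 0.4637) = 0.9048.

0.9048


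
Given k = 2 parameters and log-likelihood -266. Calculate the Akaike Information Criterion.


AIC = 2k - 2*loglik = 2(2) - 2(-266).
= 4 + 532 = 536.

536


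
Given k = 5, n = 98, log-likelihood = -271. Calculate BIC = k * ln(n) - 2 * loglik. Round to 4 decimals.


k * ln(n) = 5 * ln(98) = 5 * 4.584967 = 22.924835.
-2 * loglik = -2 * (-271) = 542.
BIC = 22.924835 + 542 = 564.924835, which rounds to 564.9248.

564.9248


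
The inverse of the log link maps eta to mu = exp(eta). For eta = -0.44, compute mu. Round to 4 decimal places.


mu = exp(eta) = exp(-0.44).
= 0.6440.

0.6440


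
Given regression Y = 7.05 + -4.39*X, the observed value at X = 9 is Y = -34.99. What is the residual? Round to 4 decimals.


Predicted = 7.05 + -4.39 * 9 = -32.4600.
Residual = -34.99 - -32.4600 = -2.5300.

-2.5300


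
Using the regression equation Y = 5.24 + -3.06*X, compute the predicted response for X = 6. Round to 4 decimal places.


Plug X = 6 into Y = 5.24 + -3.06*X:
Y = 5.24 + -18.3600 = -13.1200.

-13.1200


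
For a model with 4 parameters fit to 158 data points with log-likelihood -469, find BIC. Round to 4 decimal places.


k * ln(n) = 4 * ln(158) = 4 * 5.062595 = 20.250380.
-2 * loglik = -2 * (-469) = 938.
BIC = 20.250380 + 938 = 958.250380, which rounds to 958.2504.

958.2504


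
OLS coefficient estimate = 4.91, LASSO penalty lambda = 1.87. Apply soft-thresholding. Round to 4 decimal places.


|beta_OLS| = 4.91.
lambda = 1.87.
Since |beta| > lambda, coefficient = sign(beta)*(|beta| - lambda) = 3.0400.
Result = 3.0400.

3.0400


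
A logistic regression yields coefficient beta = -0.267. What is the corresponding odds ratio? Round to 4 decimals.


The odds ratio is computed as:
OR = e^(-0.267) = 0.7657.

0.7657


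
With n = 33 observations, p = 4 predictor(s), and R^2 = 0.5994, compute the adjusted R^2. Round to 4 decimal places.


Adjusted R^2 = 1 - (1 - R^2) * (n-1)/(n-p-1).
(1 - R^2) = 0.4006.
(n-1)/(n-p-1) = 32/28.
(1 - R^2) * (n-1) = 0.4006 * 32 = 12.8192.
Divide by (n-p-1): 12.8192 / 28 = 0.4578.
Adj R^2 = 1 - 0.4578 = 0.5422.

0.5422


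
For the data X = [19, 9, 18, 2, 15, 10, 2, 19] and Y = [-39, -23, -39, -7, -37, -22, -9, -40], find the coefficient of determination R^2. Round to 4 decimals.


Fit the OLS line: b0 = -4.5577, b1 = -1.9100.
SSres = 25.1195.
SStot = 1322.0000.
R^2 = 1 - 25.1195/1322.0000 = 0.9810.

0.9810


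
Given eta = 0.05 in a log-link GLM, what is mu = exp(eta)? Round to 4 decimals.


The inverse log link gives:
mu = exp(0.05) = 1.0513.

1.0513


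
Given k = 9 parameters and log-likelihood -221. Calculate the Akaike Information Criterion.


AIC = 2*9 - 2*(-221).
= 18 + 442 = 460.

460


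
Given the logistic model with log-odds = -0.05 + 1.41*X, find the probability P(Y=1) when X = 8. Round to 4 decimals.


z = -0.05 + 1.41 * 8 = 11.2300.
Sigmoid: P = 1 / (1 + exp(-11.2300)) = 1.0000.

1.0000


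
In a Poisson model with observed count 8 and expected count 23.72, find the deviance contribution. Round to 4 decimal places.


Compute y*ln(y/mu) = 8*ln(8/23.72) = 8*-1.086877 = -8.695016.
y - mu = -15.72.
D = 2*(-8.695016 - (-15.72)) = 14.049968, which rounds to 14.0500.

14.0500


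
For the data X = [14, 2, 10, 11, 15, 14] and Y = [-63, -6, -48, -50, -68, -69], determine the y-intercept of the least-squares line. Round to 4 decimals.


First find the slope: b1 = -4.8793.
Means: xbar = 11.0000, ybar = -50.6667.
b0 = ybar - b1 * xbar = -50.6667 - -4.8793 * 11.0000 = 3.0057.

3.0057


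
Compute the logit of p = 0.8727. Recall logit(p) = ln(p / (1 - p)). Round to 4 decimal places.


Compute the odds: 0.8727/0.1273 = 6.8555.
Take the natural log: ln(6.8555) = 1.9250.

1.9250


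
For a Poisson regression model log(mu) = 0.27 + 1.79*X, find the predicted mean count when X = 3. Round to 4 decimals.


Compute eta = 0.27 + 1.79 * 3 = 5.6400.
Apply inverse link: mu = e^5.6400 = 281.4627.

281.4627


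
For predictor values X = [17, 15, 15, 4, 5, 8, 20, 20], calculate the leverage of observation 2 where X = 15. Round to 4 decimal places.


Compute xbar = 13.0000 with n = 8 observations.
SXX = 292.0000.
Leverage = 1/8 + (15 - 13.0000)^2/292.0000 = 0.1387.

0.1387


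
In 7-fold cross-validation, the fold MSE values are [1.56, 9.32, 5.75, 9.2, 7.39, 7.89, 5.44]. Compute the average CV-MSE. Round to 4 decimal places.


Add all fold MSEs: 46.5500.
Divide by k = 7: 46.5500/7 = 6.6500.

6.6500


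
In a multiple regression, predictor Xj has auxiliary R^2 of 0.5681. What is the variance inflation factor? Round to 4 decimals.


Denominator: 1 - 0.5681 = 0.4319.
VIF = 1 / 0.4319 = 2.3154.

2.3154


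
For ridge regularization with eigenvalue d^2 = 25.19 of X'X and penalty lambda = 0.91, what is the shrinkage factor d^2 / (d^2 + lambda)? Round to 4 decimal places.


Denominator = d^2 + lambda = 25.19 + 0.91 = 26.1000.
Shrinkage = 25.19 / 26.1000 = 0.9651.

0.9651


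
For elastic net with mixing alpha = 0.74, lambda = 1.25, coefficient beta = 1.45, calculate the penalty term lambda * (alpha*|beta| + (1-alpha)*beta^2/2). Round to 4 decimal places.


Compute:
L1 = 0.74 * 1.45 = 1.0730.
L2 = 0.26 * 1.45^2 / 2 = 0.2733.
Penalty = 1.25 * (1.0730 + 0.2733) = 1.6829.

1.6829


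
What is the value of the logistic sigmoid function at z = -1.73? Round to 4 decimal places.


Compute exp(1.7300) = 5.6407.
Sigmoid = 1 / (1 + 5.6407) = 1 / 6.6407 = 0.1506.

0.1506


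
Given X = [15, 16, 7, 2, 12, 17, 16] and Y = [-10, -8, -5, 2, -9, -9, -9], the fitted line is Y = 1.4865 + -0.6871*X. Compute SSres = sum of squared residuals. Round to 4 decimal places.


Compute predicted values, then residuals = yi - yhat_i.
Residuals: [-1.1800, 1.5071, -1.6768, 1.8877, -2.2413, 1.1942, 0.5071].
SSres = sum(residual^2) = 16.7455.

16.7455


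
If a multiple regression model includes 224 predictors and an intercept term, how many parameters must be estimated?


Total coefficients = number of predictors + 1 (for the intercept).
= 224 + 1 = 225.

225


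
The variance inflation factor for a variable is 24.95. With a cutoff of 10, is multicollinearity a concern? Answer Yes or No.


Compare VIF = 24.95 to the threshold of 10.
24.95 >= 10, so the answer is Yes.

Yes


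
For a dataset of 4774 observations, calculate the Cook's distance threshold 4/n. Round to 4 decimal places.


Cook's distance cutoff = 4/n = 4/4774.
= 0.0008.

0.0008


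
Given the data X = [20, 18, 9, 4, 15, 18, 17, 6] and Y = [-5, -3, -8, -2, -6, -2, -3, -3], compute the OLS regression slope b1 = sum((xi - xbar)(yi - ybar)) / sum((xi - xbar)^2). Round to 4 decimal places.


Calculate xbar = 13.3750, ybar = -4.0000.
S_xx = 263.8750, S_xy = -1.0000.
Using b1 = S_xy / S_xx = -1.0000 / 263.8750, we get b1 = -0.0038.

-0.0038


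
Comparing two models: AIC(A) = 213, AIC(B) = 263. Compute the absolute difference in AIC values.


Compute |213 - 263| = 50.
Model A has the smaller AIC.

50


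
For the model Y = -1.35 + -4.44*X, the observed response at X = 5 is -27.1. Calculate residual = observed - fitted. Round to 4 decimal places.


Compute yhat = -1.35 + (-4.44)(5) = -23.5500.
Residual = actual - predicted = -27.1 - -23.5500 = -3.5500.

-3.5500


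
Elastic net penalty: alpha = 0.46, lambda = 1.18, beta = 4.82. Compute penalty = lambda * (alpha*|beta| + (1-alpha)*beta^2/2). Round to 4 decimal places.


alpha * |beta| = 0.46 * 4.82 = 2.2172.
(1-alpha) * beta^2/2 = 0.54 * 23.2324/2 = 6.2727.
Total = 1.18 * (2.2172 + 6.2727) = 10.0181.

10.0181


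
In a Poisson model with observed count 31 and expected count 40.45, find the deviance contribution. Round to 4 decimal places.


y/mu = 31/40.45 = 0.766378 (approx.), and ln(31/40.45) = -0.266079.
y * ln(y/mu) = 31 * -0.266079 = -8.248449.
y - mu = -9.45.
D = 2 * (-8.248449 - -9.45) = 2.403102, which rounds to 2.4031.

2.4031


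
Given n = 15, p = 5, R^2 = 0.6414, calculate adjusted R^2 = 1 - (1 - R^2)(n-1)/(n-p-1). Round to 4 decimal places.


Plug in: Adj R^2 = 1 - (1 - 0.6414) * 14/9.
= 1 - 0.3586 * 14/9
= 1 - 5.0204 / 9
= 1 - 0.5578 = 0.4422.

0.4422


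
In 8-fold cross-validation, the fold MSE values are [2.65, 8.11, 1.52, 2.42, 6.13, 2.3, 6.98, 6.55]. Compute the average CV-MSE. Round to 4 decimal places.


Add all fold MSEs: 36.6600.
Divide by k = 8: 36.6600/8 = 4.5825.

4.5825


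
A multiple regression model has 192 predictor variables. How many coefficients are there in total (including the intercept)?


Including the intercept, the model has 192 predictor coefficients + 1 intercept.
Total = 193.

193


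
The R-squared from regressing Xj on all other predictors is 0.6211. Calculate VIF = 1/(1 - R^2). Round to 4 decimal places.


VIF = 1 / (1 - 0.6211).
= 1 / 0.3789 = 2.6392.

2.6392


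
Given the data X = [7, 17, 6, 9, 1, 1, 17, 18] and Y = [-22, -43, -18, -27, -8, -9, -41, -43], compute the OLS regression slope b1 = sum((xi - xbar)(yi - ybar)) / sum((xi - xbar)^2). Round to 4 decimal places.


First compute the means: xbar = 9.5000, ybar = -26.3750.
Then S_xx = sum((xi - xbar)^2) = 348.0000.
S_xy = sum((xi - xbar)(yi - ybar)) = -719.5000.
b1 = S_xy / S_xx = -719.5000 / 348.0000 = -2.0675.

-2.0675


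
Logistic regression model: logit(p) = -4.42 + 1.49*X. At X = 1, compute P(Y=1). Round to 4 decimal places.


Compute z = -4.42 + (1.49)(1) = -2.9300.
exp(-z) = 18.7276.
P = 1/(1 + 18.7276) = 0.0507.

0.0507


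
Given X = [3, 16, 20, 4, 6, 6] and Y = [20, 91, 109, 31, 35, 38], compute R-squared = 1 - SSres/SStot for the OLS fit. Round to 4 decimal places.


The fitted line is Y = 6.5519 + 5.1762*X.
SSres = 29.1119, SStot = 6696.0000.
R^2 = 1 - SSres/SStot = 0.9957.

0.9957


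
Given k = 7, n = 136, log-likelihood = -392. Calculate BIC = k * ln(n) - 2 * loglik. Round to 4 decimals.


k * ln(n) = 7 * ln(136) = 7 * 4.912655 = 34.388585.
-2 * loglik = -2 * (-392) = 784.
BIC = 34.388585 + 784 = 818.388585, which rounds to 818.3886.

818.3886


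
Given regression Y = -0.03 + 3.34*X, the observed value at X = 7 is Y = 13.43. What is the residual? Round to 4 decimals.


Predicted = -0.03 + 3.34 * 7 = 23.3500.
Residual = 13.43 - 23.3500 = -9.9200.

-9.9200


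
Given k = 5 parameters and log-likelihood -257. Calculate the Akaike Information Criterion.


Compute:
2k = 2*5 = 10.
-2*loglik = -2*(-257) = 514.
AIC = 10 + 514 = 524.

524


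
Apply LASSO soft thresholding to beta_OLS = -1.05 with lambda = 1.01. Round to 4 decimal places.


Check: |-1.05| = 1.05 vs lambda = 1.01.
Since |beta| > lambda, coefficient = sign(beta)*(|beta| - lambda) = -0.0400.
Soft-thresholded coefficient = -0.0400.

-0.0400


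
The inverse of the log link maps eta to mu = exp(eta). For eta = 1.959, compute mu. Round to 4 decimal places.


Apply the inverse link:
mu = e^1.959 = 7.0922.

7.0922


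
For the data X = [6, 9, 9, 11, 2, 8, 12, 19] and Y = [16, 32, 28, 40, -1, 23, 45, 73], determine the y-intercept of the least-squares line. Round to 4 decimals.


First find the slope: b1 = 4.4294.
Means: xbar = 9.5000, ybar = 32.0000.
b0 = ybar - b1 * xbar = 32.0000 - 4.4294 * 9.5000 = -10.0794.

-10.0794


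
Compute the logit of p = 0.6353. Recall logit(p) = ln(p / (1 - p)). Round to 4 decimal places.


The odds are p/(1-p) = 0.6353 / 0.3647 = 1.7420.
logit(p) = ln(1.7420) = 0.5550.

0.5550


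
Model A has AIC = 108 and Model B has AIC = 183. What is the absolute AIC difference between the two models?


|AIC_A - AIC_B| = |108 - 183| = 75.
Model A is preferred (lower AIC).

75


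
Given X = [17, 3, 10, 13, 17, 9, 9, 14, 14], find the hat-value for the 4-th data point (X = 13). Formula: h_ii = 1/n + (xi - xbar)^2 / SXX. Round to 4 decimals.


n = 9, xbar = 11.7778.
SXX = sum((xi - xbar)^2) = 161.5556.
h = 1/9 + (13 - 11.7778)^2 / 161.5556 = 0.1204.

0.1204


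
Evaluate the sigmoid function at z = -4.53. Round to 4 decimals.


Compute exp(4.5300) = 92.7586.
Sigmoid = 1 / (1 + 92.7586) = 1 / 93.7586 = 0.0107.

0.0107


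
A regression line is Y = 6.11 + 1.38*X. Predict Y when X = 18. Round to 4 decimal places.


Substitute X = 18 into the equation:
Y = 6.11 + 1.38 * 18 = 6.11 + 24.8400 = 30.9500.

30.9500


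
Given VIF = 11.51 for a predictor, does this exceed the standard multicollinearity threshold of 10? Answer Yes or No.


Compare VIF = 11.51 to the threshold of 10.
11.51 >= 10, so the answer is Yes.

Yes


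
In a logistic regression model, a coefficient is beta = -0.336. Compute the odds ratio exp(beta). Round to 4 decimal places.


The odds ratio is computed as:
OR = e^(-0.336) = 0.7146.

0.7146


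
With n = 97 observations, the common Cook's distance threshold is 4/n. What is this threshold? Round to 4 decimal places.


Using the rule of thumb:
Threshold = 4 / 97 = 0.0412.

0.0412


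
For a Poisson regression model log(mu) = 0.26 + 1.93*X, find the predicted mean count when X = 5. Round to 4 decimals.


eta = 0.26 + 1.93 * 5 = 9.9100.
mu = exp(9.9100) = 20130.6740.

20130.6740


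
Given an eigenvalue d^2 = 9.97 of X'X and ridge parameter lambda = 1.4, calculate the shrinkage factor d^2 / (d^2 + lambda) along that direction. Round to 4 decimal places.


Denominator = d^2 + lambda = 9.97 + 1.4 = 11.3700.
Shrinkage = 9.97 / 11.3700 = 0.8769.

0.8769


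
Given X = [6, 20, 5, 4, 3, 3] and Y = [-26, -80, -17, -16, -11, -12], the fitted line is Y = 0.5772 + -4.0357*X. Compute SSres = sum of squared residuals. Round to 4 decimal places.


Compute predicted values, then residuals = yi - yhat_i.
Residuals: [-2.3630, 0.1368, 2.6013, -0.4344, 0.5299, -0.4701].
SSres = sum(residual^2) = 13.0597.

13.0597


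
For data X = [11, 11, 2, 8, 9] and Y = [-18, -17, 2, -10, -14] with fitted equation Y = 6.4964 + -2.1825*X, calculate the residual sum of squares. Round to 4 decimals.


For each point, residual = actual - predicted.
Residuals: [-0.4889, 0.5111, -0.1314, 0.9636, -0.8539].
Sum of squared residuals = 2.1752.

2.1752


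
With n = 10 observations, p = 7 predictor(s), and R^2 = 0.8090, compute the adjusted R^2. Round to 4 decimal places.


Adjusted R^2 = 1 - (1 - R^2) * (n-1)/(n-p-1).
(1 - R^2) = 0.1910.
(n-1)/(n-p-1) = 9/2.
(1 - R^2) * (n-1) = 0.1910 * 9 = 1.7190.
Divide by (n-p-1): 1.7190 / 2 = 0.8595.
Adj R^2 = 1 - 0.8595 = 0.1405.

0.1405


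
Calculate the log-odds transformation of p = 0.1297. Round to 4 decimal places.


The odds are p/(1-p) = 0.1297 / 0.8703 = 0.1490.
logit(p) = ln(0.1490) = -1.9036.

-1.9036


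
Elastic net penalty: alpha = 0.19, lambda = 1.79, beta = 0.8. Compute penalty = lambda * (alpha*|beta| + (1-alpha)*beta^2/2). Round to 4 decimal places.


Compute:
L1 = 0.19 * 0.8 = 0.1520.
L2 = 0.81 * 0.8^2 / 2 = 0.2592.
Penalty = 1.79 * (0.1520 + 0.2592) = 0.7360.

0.7360


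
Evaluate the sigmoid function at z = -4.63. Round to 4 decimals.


Compute exp(4.6300) = 102.5141.
Sigmoid = 1 / (1 + 102.5141) = 1 / 103.5141 = 0.0097.

0.0097


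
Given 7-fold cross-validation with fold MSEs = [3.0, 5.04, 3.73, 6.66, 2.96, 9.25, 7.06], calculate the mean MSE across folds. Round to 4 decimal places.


Sum of fold MSEs = 37.7000.
Average = 37.7000 / 7 = 5.3857.

5.3857


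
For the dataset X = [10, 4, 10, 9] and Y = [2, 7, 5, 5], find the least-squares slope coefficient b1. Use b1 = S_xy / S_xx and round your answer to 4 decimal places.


The sample means are xbar = 8.2500 and ybar = 4.7500.
Compute S_xx = 24.7500 and S_xy = -13.7500.
Slope b1 = S_xy / S_xx = -13.7500 / 24.7500 = -0.5556.

-0.5556


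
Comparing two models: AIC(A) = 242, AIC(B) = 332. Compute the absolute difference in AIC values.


Compute |242 - 332| = 90.
Model A has the smaller AIC.

90


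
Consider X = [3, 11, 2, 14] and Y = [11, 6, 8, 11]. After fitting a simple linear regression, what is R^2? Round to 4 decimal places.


After computing the OLS fit (b0=9.0714, b1=-0.0095):
SSres = 17.9905, SStot = 18.0000.
R^2 = 1 - 17.9905/18.0000 = 0.0005.

0.0005


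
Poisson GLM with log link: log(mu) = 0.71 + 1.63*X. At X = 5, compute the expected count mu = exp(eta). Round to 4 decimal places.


Compute eta = 0.71 + 1.63 * 5 = 8.8600.
Apply inverse link: mu = e^8.8600 = 7044.4827.

7044.4827


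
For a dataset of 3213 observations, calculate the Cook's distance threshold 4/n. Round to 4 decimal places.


Using the rule of thumb:
Threshold = 4 / 3213 = 0.0012.

0.0012


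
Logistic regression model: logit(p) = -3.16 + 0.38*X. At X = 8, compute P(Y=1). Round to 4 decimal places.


Linear predictor: z = -3.16 + 0.38 * 8 = -0.1200.
P = 1/(1 + exp(0.1200)) = 1/(1 + 1.1275) = 0.4700.

0.4700


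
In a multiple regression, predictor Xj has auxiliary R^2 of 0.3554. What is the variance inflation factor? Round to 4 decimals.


Denominator: 1 - 0.3554 = 0.6446.
VIF = 1 / 0.6446 = 1.5513.

1.5513


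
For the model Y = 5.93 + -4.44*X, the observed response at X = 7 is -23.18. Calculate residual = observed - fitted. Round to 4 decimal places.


Predicted = 5.93 + -4.44 * 7 = -25.1500.
Residual = -23.18 - -25.1500 = 1.9700.

1.9700


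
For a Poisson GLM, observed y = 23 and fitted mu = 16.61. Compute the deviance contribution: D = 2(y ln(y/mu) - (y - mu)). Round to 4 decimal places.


y/mu = 23/16.61 = 1.384708 (approx.), and ln(23/16.61) = 0.325489.
y * ln(y/mu) = 23 * 0.325489 = 7.486247.
y - mu = 6.39.
D = 2 * (7.486247 - 6.39) = 2.192494, which rounds to 2.1925.

2.1925


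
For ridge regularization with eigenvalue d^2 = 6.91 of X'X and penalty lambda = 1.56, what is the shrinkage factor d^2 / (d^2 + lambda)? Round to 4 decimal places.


d^2 + lambda = 6.91 + 1.56 = 8.4700.
Shrinkage factor = 6.91/8.4700 = 0.8158.

0.8158


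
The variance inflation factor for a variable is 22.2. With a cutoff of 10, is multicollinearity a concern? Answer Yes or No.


The threshold is 10.
VIF = 22.2 is >= 10.
Multicollinearity indication: Yes.

Yes


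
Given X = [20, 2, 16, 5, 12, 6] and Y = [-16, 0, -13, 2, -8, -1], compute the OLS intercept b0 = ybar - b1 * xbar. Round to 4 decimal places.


First find the slope: b1 = -1.0374.
Means: xbar = 10.1667, ybar = -6.0000.
b0 = ybar - b1 * xbar = -6.0000 - -1.0374 * 10.1667 = 4.5473.

4.5473


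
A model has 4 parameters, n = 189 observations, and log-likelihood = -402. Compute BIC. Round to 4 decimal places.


ln(189) = 5.241747.
k * ln(n) = 4 * 5.241747 = 20.966988.
-2L = 804.
BIC = 20.966988 + 804 = 824.966988, which rounds to 824.9670.

824.9670


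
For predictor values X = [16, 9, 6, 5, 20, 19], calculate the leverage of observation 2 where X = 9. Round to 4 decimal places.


Mean of X: xbar = 12.5000.
SXX = 221.5000.
For X = 9: h = 1/6 + (9 - 12.5000)^2/221.5000 = 0.2220.

0.2220
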